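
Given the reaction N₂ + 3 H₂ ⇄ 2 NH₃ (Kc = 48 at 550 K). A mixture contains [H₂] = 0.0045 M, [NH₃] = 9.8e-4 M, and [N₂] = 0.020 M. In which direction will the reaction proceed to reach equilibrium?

to the left

Qc = [NH₃]² / ([N₂]·[H₂]³) = (9.8e-4)² / ((0.020)·(0.0045)³) = 530
Qc = 530 > Kc = 48, so the reverse reaction proceeds.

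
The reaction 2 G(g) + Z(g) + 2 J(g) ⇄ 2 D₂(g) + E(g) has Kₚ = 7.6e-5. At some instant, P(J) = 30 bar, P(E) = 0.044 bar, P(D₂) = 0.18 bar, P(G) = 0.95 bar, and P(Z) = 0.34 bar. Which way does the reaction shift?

to the right

Qₚ = P(D₂)²·P(E) / (P(G)²·P(Z)·P(J)²) = (0.18)²·(0.044) / ((0.95)²·(0.34)·(30)²) = 5.2e-6
Qₚ = 5.2e-6 < Kₚ = 7.6e-5, so the forward reaction proceeds.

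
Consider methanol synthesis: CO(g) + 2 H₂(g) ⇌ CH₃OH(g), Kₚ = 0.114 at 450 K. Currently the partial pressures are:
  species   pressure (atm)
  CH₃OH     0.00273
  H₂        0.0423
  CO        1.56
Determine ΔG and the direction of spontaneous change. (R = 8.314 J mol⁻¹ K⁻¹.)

ΔG = 8.04 kJ/mol; the forward reaction is non-spontaneous

Qₚ = P(CH₃OH) / (P(CO)·P(H₂)²) = (0.00273) / ((1.56)·(0.0423)²) = 0.978
ΔG = RT ln(Qₚ/Kₚ) = (8.314 J mol⁻¹ K⁻¹)(450 K) × ln(0.978/0.114)
   = (3.741 kJ/mol)(2.149) = 8.04 kJ/mol
ΔG > 0, so the forward reaction is non-spontaneous (proceeds in reverse).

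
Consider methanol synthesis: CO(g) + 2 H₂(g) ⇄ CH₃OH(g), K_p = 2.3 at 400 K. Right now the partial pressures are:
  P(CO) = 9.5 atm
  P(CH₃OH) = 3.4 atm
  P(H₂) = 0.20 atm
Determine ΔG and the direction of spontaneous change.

ΔG = 4.52 kJ/mol; the forward reaction is non-spontaneous

Q_p = P(CH₃OH) / (P(CO)·P(H₂)²) = (3.4) / ((9.5)·(0.20)²) = 8.95
ΔG = RT ln(Q_p/K_p) = (8.314 J mol⁻¹ K⁻¹)(400 K) × ln(8.95/2.3)
   = (3.326 kJ/mol)(1.359) = 4.52 kJ/mol
ΔG > 0, so the forward reaction is non-spontaneous (proceeds in reverse).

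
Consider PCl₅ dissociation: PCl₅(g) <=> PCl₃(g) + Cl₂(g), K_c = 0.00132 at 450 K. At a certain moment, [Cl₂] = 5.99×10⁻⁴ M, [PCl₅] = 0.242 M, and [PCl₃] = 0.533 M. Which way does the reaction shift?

Q_c = [PCl₃]·[Cl₂] / [PCl₅] = (0.533)·(5.99×10⁻⁴) / (0.242) = 0.00132
Q_c = 0.00132 = K_c, so the system is already at equilibrium.

at equilibrium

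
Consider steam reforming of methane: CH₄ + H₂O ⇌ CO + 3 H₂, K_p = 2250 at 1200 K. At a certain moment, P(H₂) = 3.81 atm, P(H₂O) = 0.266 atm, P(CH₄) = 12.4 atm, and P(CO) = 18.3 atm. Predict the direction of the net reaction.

Q_p = P(CO)·P(H₂)³ / (P(CH₄)·P(H₂O)) = (18.3)·(3.81)³ / ((12.4)·(0.266)) = 307
Q_p = 307 < K_p = 2250, so the forward reaction proceeds.

toward products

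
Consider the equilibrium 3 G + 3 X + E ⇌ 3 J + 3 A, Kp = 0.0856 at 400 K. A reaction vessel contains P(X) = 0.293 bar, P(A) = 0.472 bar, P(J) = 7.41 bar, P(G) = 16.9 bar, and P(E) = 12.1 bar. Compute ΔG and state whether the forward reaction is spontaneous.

Qp = P(J)³·P(A)³ / (P(G)³·P(X)³·P(E)) = (7.41)³·(0.472)³ / ((16.9)³·(0.293)³·(12.1)) = 0.0291
ΔG = RT ln(Qp/Kp) = (8.314 J mol⁻¹ K⁻¹)(400 K) × ln(0.0291/0.0856)
   = (3.326 kJ/mol)(-1.079) = -3.59 kJ/mol
ΔG < 0, so the forward reaction is spontaneous (proceeds forward).

ΔG = -3.59 kJ/mol; the forward reaction is spontaneous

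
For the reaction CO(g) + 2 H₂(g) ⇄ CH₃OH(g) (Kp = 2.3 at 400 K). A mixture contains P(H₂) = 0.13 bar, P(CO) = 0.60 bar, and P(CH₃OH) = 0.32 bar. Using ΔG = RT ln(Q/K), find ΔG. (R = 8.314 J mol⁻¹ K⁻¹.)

Qp = P(CH₃OH) / (P(CO)·P(H₂)²) = (0.32) / ((0.60)·(0.13)²) = 31.6
ΔG = RT ln(Qp/Kp) = (8.314 J mol⁻¹ K⁻¹)(400 K) × ln(31.6/2.3)
   = (3.326 kJ/mol)(2.620) = 8.71 kJ/mol
ΔG > 0, so the forward reaction is non-spontaneous (proceeds in reverse).

ΔG = 8.71 kJ/mol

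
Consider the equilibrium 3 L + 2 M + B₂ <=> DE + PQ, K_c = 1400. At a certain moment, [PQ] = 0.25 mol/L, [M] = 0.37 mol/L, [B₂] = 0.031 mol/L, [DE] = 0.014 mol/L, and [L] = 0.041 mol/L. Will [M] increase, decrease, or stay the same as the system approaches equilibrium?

increase

Q_c = [DE]·[PQ] / ([L]³·[M]²·[B₂]) = (0.014)·(0.25) / ((0.041)³·(0.37)²·(0.031)) = 12000
Q_c = 12000 > K_c = 1400: net reverse reaction.
M is a reactant, so it increases.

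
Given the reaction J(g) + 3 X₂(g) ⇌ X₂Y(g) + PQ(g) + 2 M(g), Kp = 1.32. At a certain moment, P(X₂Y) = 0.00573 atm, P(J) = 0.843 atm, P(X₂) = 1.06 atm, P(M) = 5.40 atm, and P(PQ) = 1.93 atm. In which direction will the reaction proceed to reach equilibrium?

in the forward direction

Qp = P(X₂Y)·P(PQ)·P(M)² / (P(J)·P(X₂)³) = (0.00573)·(1.93)·(5.40)² / ((0.843)·(1.06)³) = 0.321
Qp = 0.321 < Kp = 1.32, so the forward reaction proceeds.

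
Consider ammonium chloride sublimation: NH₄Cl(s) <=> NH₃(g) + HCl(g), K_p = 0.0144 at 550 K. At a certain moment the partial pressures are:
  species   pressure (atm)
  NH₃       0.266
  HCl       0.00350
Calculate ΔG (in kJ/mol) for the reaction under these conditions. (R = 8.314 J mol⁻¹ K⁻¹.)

(NH₄Cl is a pure solid — omitted from Q_p.)
Q_p = P(NH₃)·P(HCl) = (0.266)·(0.00350) = 9.31×10⁻⁴
ΔG = RT ln(Q_p/K_p) = (8.314 J mol⁻¹ K⁻¹)(550 K) × ln(9.31×10⁻⁴/0.0144)
   = (4.573 kJ/mol)(-2.739) = -12.5 kJ/mol
ΔG < 0, so the forward reaction is spontaneous (proceeds forward).

ΔG = -12.5 kJ/mol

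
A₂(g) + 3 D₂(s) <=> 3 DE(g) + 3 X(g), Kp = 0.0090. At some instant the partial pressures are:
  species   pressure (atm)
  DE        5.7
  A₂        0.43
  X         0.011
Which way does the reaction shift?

forward (toward products)

(D₂ is a pure solid — omitted from Qp.)
Qp = P(DE)³·P(X)³ / P(A₂) = (5.7)³·(0.011)³ / (0.43) = 5.7×10⁻⁴
Qp = 5.7×10⁻⁴ < Kp = 0.0090, so the forward reaction proceeds.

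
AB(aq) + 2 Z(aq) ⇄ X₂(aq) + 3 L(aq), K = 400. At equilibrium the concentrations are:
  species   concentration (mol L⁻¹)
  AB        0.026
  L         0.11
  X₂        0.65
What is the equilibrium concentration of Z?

At equilibrium, K = [X₂]·[L]³ / ([AB]·[Z]²) = 400.
(0.65)·(0.11)³ / ((0.026)·([Z])²) = 400
[Z]² = 8.32e-5 ⇒ [Z] = 0.0091 mol L⁻¹

[Z] = 0.0091 mol L⁻¹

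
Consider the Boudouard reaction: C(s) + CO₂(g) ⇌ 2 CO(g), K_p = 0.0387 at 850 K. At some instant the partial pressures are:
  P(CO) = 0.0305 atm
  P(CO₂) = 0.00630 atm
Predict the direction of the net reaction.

to the left

(C is a pure solid — omitted from Q_p.)
Q_p = P(CO)² / P(CO₂) = (0.0305)² / (0.00630) = 0.148
Q_p = 0.148 > K_p = 0.0387, so the reverse reaction proceeds.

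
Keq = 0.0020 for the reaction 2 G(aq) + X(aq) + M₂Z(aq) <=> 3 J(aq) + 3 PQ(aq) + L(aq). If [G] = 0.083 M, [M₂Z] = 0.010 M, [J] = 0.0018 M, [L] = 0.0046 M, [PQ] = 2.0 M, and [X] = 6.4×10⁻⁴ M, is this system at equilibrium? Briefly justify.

Q = [J]³·[PQ]³·[L] / ([G]²·[X]·[M₂Z]) = (0.0018)³·(2.0)³·(0.0046) / ((0.083)²·(6.4×10⁻⁴)·(0.010)) = 0.0049
Q = 0.0049 > Keq = 0.0020: net reverse reaction.

no; Q > K, reaction proceeds in reverse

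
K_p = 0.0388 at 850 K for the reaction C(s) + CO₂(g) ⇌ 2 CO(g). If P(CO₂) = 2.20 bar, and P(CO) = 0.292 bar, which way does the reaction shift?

at equilibrium

(C is a pure solid — omitted from Q_p.)
Q_p = P(CO)² / P(CO₂) = (0.292)² / (2.20) = 0.0388
Q_p = 0.0388 = K_p, so the system is already at equilibrium.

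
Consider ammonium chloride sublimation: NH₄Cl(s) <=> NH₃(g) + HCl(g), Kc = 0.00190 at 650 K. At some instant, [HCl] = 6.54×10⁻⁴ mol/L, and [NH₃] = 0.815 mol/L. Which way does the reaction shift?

to the right

(NH₄Cl is a pure solid — omitted from Qc.)
Qc = [NH₃]·[HCl] = (0.815)·(6.54×10⁻⁴) = 5.33×10⁻⁴
Qc = 5.33×10⁻⁴ < Kc = 0.00190, so the forward reaction proceeds.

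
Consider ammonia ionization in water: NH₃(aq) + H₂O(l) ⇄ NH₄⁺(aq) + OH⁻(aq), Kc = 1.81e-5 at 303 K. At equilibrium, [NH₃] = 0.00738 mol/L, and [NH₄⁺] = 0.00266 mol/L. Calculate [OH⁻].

[OH⁻] = 5.02e-5 mol/L

(H₂O is a pure liquid — omitted from Kc.)
At equilibrium, Kc = [NH₄⁺]·[OH⁻] / [NH₃] = 1.81e-5.
(0.00266)·([OH⁻]) / (0.00738) = 1.81e-5
[OH⁻] = 5.02e-5 mol/L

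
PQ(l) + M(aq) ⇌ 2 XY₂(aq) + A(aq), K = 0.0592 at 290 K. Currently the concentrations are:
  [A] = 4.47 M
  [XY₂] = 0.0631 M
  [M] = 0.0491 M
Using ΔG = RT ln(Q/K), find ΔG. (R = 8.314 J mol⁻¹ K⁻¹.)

(PQ is a pure liquid — omitted from Q.)
Q = [XY₂]²·[A] / [M] = (0.0631)²·(4.47) / (0.0491) = 0.362
ΔG = RT ln(Q/K) = (8.314 J mol⁻¹ K⁻¹)(290 K) × ln(0.362/0.0592)
   = (2.411 kJ/mol)(1.811) = 4.37 kJ/mol
ΔG > 0, so the forward reaction is non-spontaneous (proceeds in reverse).

ΔG = 4.37 kJ/mol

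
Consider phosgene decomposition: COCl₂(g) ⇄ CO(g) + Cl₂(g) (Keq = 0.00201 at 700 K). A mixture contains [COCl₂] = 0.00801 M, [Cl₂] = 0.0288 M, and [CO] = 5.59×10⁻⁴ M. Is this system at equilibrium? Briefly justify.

yes, at equilibrium

Q = [CO]·[Cl₂] / [COCl₂] = (5.59×10⁻⁴)·(0.0288) / (0.00801) = 0.00201
Q = 0.00201 = Keq; the system is at equilibrium.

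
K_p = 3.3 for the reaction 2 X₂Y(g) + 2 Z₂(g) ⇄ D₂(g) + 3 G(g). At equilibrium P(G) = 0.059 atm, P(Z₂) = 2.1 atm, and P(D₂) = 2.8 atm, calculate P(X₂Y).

At equilibrium, K_p = P(D₂)·P(G)³ / (P(X₂Y)²·P(Z₂)²) = 3.3.
(2.8)·(0.059)³ / ((P(X₂Y))²·(2.1)²) = 3.3
P(X₂Y)² = 3.95×10⁻⁵ ⇒ P(X₂Y) = 0.0063 atm

P(X₂Y) = 0.0063 atm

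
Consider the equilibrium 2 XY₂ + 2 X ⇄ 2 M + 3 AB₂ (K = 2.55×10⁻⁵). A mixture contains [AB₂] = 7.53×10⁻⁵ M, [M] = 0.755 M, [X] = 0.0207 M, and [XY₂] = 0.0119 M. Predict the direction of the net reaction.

in the forward direction

Q = [M]²·[AB₂]³ / ([XY₂]²·[X]²) = (0.755)²·(7.53×10⁻⁵)³ / ((0.0119)²·(0.0207)²) = 4.01×10⁻⁶
Q = 4.01×10⁻⁶ < K = 2.55×10⁻⁵, so the forward reaction proceeds.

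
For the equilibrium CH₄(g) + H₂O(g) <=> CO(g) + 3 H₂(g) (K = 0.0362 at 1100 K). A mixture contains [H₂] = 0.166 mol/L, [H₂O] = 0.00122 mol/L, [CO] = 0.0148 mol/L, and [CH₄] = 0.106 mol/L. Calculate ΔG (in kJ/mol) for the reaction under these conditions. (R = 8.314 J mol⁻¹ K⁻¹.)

ΔG = 24.4 kJ/mol

Q = [CO]·[H₂]³ / ([CH₄]·[H₂O]) = (0.0148)·(0.166)³ / ((0.106)·(0.00122)) = 0.524
ΔG = RT ln(Q/K) = (8.314 J mol⁻¹ K⁻¹)(1100 K) × ln(0.524/0.0362)
   = (9.145 kJ/mol)(2.672) = 24.4 kJ/mol
ΔG > 0, so the forward reaction is non-spontaneous (proceeds in reverse).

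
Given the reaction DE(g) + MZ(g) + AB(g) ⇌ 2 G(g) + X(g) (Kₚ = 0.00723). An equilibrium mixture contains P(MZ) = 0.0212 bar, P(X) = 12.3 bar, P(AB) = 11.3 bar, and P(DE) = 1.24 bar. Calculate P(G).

At equilibrium, Kₚ = P(G)²·P(X) / (P(DE)·P(MZ)·P(AB)) = 0.00723.
(P(G))²·(12.3) / ((1.24)·(0.0212)·(11.3)) = 0.00723
P(G)² = 1.75×10⁻⁴ ⇒ P(G) = 0.0132 bar

P(G) = 0.0132 bar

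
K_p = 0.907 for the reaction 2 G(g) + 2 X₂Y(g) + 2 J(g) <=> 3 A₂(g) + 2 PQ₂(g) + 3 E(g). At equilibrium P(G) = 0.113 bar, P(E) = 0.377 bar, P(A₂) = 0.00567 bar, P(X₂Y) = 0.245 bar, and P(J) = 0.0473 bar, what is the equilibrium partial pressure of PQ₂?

At equilibrium, K_p = P(A₂)³·P(PQ₂)²·P(E)³ / (P(G)²·P(X₂Y)²·P(J)²) = 0.907.
(0.00567)³·(P(PQ₂))²·(0.377)³ / ((0.113)²·(0.245)²·(0.0473)²) = 0.907
P(PQ₂)² = 159 ⇒ P(PQ₂) = 12.6 bar

P(PQ₂) = 12.6 bar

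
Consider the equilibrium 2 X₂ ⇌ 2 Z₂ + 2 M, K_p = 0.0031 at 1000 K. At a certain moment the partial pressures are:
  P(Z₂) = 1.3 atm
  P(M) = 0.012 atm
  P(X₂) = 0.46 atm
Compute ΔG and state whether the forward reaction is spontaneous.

ΔG = -8.24 kJ/mol; the forward reaction is spontaneous

Q_p = P(Z₂)²·P(M)² / P(X₂)² = (1.3)²·(0.012)² / (0.46)² = 0.00115
ΔG = RT ln(Q_p/K_p) = (8.314 J mol⁻¹ K⁻¹)(1000 K) × ln(0.00115/0.0031)
   = (8.314 kJ/mol)(-0.9916) = -8.24 kJ/mol
ΔG < 0, so the forward reaction is spontaneous (proceeds forward).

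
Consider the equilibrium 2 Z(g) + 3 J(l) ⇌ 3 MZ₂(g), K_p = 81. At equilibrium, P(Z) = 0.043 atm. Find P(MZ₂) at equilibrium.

P(MZ₂) = 0.53 atm

(J is a pure liquid — omitted from K_p.)
At equilibrium, K_p = P(MZ₂)³ / P(Z)² = 81.
(P(MZ₂))³ / (0.043)² = 81
P(MZ₂)³ = 0.150 ⇒ P(MZ₂) = 0.53 atm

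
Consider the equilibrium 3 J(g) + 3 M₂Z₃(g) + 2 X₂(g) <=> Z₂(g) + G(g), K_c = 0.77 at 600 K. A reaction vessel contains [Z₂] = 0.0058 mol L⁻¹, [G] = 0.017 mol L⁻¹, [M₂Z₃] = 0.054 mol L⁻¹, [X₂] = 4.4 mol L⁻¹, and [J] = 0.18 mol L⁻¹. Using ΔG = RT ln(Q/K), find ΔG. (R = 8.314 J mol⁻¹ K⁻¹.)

Q_c = [Z₂]·[G] / ([J]³·[M₂Z₃]³·[X₂]²) = (0.0058)·(0.017) / ((0.18)³·(0.054)³·(4.4)²) = 5.55
ΔG = RT ln(Q_c/K_c) = (8.314 J mol⁻¹ K⁻¹)(600 K) × ln(5.55/0.77)
   = (4.988 kJ/mol)(1.975) = 9.85 kJ/mol
ΔG > 0, so the forward reaction is non-spontaneous (proceeds in reverse).

ΔG = 9.85 kJ/mol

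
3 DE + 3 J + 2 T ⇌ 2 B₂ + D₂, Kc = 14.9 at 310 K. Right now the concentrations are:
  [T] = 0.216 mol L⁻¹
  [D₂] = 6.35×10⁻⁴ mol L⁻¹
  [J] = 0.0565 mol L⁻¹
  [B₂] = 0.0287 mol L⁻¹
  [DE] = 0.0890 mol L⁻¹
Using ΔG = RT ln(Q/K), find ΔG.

ΔG = 4.58 kJ/mol

Qc = [B₂]²·[D₂] / ([DE]³·[J]³·[T]²) = (0.0287)²·(6.35×10⁻⁴) / ((0.0890)³·(0.0565)³·(0.216)²) = 88.2
ΔG = RT ln(Qc/Kc) = (8.314 J mol⁻¹ K⁻¹)(310 K) × ln(88.2/14.9)
   = (2.577 kJ/mol)(1.778) = 4.58 kJ/mol
ΔG > 0, so the forward reaction is non-spontaneous (proceeds in reverse).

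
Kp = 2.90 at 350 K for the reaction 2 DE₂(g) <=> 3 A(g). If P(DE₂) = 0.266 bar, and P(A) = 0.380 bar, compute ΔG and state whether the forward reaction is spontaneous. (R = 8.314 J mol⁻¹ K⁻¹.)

Qp = P(A)³ / P(DE₂)² = (0.380)³ / (0.266)² = 0.776
ΔG = RT ln(Qp/Kp) = (8.314 J mol⁻¹ K⁻¹)(350 K) × ln(0.776/2.90)
   = (2.910 kJ/mol)(-1.318) = -3.84 kJ/mol
ΔG < 0, so the forward reaction is spontaneous (proceeds forward).

ΔG = -3.84 kJ/mol; the forward reaction is spontaneous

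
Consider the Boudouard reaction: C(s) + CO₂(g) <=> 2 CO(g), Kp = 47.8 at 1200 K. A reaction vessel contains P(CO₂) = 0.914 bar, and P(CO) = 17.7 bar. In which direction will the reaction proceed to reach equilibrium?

reverse (toward reactants)

(C is a pure solid — omitted from Qp.)
Qp = P(CO)² / P(CO₂) = (17.7)² / (0.914) = 343
Qp = 343 > Kp = 47.8, so the reverse reaction proceeds.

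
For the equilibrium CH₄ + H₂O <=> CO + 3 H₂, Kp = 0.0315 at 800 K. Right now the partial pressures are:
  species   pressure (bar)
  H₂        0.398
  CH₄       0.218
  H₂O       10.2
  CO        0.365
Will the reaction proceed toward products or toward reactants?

Qp = P(CO)·P(H₂)³ / (P(CH₄)·P(H₂O)) = (0.365)·(0.398)³ / ((0.218)·(10.2)) = 0.0103
Qp = 0.0103 < Kp = 0.0315, so the forward reaction proceeds.

in the forward direction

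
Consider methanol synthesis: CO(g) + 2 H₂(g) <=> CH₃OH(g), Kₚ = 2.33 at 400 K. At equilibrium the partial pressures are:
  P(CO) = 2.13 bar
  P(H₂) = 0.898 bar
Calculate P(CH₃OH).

At equilibrium, Kₚ = P(CH₃OH) / (P(CO)·P(H₂)²) = 2.33.
(P(CH₃OH)) / ((2.13)·(0.898)²) = 2.33
P(CH₃OH) = 4.00 bar

P(CH₃OH) = 4.00 bar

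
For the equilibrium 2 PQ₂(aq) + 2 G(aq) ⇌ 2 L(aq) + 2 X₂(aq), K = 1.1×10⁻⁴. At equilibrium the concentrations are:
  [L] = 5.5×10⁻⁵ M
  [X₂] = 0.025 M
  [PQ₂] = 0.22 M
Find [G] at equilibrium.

[G] = 6.0×10⁻⁴ M

At equilibrium, K = [L]²·[X₂]² / ([PQ₂]²·[G]²) = 1.1×10⁻⁴.
(5.5×10⁻⁵)²·(0.025)² / ((0.22)²·([G])²) = 1.1×10⁻⁴
[G]² = 3.55×10⁻⁷ ⇒ [G] = 6.0×10⁻⁴ M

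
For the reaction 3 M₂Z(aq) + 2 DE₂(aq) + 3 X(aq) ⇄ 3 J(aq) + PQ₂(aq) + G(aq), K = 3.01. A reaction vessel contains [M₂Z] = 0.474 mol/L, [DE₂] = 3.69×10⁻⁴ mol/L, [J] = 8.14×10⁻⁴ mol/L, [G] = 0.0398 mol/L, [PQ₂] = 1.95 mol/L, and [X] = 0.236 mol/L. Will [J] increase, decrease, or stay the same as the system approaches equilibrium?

Q = [J]³·[PQ₂]·[G] / ([M₂Z]³·[DE₂]²·[X]³) = (8.14×10⁻⁴)³·(1.95)·(0.0398) / ((0.474)³·(3.69×10⁻⁴)²·(0.236)³) = 0.220
Q = 0.220 < K = 3.01: net forward reaction.
J is a product, so it increases.

increase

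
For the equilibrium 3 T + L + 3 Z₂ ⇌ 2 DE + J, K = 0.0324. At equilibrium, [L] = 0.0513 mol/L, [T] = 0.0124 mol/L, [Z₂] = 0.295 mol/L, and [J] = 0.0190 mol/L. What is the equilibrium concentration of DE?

[DE] = 6.54×10⁻⁵ mol/L

At equilibrium, K = [DE]²·[J] / ([T]³·[L]·[Z₂]³) = 0.0324.
([DE])²·(0.0190) / ((0.0124)³·(0.0513)·(0.295)³) = 0.0324
[DE]² = 4.28×10⁻⁹ ⇒ [DE] = 6.54×10⁻⁵ mol/L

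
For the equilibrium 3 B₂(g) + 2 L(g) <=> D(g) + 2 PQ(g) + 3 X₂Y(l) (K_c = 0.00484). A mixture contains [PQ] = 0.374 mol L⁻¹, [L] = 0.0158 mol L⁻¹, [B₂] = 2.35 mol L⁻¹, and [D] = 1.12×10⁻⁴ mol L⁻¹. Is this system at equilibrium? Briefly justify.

yes, at equilibrium

(X₂Y is a pure liquid — omitted from Q_c.)
Q_c = [D]·[PQ]² / ([B₂]³·[L]²) = (1.12×10⁻⁴)·(0.374)² / ((2.35)³·(0.0158)²) = 0.00484
Q_c = 0.00484 = K_c; the system is at equilibrium.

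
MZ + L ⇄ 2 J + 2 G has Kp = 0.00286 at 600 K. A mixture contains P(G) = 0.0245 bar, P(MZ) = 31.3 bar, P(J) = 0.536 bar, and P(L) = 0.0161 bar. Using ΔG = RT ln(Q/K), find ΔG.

Qp = P(J)²·P(G)² / (P(MZ)·P(L)) = (0.536)²·(0.0245)² / ((31.3)·(0.0161)) = 3.42×10⁻⁴
ΔG = RT ln(Qp/Kp) = (8.314 J mol⁻¹ K⁻¹)(600 K) × ln(3.42×10⁻⁴/0.00286)
   = (4.988 kJ/mol)(-2.124) = -10.6 kJ/mol
ΔG < 0, so the forward reaction is spontaneous (proceeds forward).

ΔG = -10.6 kJ/mol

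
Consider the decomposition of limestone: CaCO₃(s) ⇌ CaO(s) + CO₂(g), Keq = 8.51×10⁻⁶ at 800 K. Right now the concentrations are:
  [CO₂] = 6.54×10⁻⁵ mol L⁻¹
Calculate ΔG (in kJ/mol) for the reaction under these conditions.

ΔG = 13.6 kJ/mol

(CaCO₃, CaO are pure solids — omitted from Q.)
Q = [CO₂] = 6.54×10⁻⁵
ΔG = RT ln(Q/Keq) = (8.314 J mol⁻¹ K⁻¹)(800 K) × ln(6.54×10⁻⁵/8.51×10⁻⁶)
   = (6.651 kJ/mol)(2.039) = 13.6 kJ/mol
ΔG > 0, so the forward reaction is non-spontaneous (proceeds in reverse).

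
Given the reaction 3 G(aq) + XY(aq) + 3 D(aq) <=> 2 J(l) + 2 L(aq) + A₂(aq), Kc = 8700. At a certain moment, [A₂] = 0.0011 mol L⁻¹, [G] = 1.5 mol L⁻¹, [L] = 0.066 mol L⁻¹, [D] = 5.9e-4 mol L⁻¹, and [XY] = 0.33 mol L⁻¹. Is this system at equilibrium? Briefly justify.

(J is a pure liquid — omitted from Qc.)
Qc = [L]²·[A₂] / ([G]³·[XY]·[D]³) = (0.066)²·(0.0011) / ((1.5)³·(0.33)·(5.9e-4)³) = 21000
Qc = 21000 > Kc = 8700: net reverse reaction.

no; Q > K, reaction proceeds in reverse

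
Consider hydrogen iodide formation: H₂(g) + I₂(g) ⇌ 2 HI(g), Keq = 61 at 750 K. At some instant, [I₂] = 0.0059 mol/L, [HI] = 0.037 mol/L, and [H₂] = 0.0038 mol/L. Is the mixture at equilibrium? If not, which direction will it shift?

Q = [HI]² / ([H₂]·[I₂]) = (0.037)² / ((0.0038)·(0.0059)) = 61
Q = 61 = Keq; the system is at equilibrium.

yes, at equilibrium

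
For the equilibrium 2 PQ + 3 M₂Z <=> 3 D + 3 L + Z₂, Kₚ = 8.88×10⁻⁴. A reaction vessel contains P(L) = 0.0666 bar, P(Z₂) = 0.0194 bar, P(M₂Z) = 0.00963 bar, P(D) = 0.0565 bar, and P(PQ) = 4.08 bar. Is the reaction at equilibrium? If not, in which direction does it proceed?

Qₚ = P(D)³·P(L)³·P(Z₂) / (P(PQ)²·P(M₂Z)³) = (0.0565)³·(0.0666)³·(0.0194) / ((4.08)²·(0.00963)³) = 6.95×10⁻⁵
Qₚ = 6.95×10⁻⁵ < Kₚ = 8.88×10⁻⁴, so the forward reaction proceeds.

in the forward direction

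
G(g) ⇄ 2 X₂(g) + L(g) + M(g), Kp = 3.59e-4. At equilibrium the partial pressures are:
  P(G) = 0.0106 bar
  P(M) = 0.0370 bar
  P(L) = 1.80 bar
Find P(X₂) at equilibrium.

At equilibrium, Kp = P(X₂)²·P(L)·P(M) / P(G) = 3.59e-4.
(P(X₂))²·(1.80)·(0.0370) / (0.0106) = 3.59e-4
P(X₂)² = 5.71e-5 ⇒ P(X₂) = 0.00756 bar

P(X₂) = 0.00756 bar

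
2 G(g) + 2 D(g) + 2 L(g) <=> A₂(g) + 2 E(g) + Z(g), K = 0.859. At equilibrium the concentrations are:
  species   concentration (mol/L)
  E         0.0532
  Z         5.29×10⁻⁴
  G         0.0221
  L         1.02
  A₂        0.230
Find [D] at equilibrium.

At equilibrium, K = [A₂]·[E]²·[Z] / ([G]²·[D]²·[L]²) = 0.859.
(0.230)·(0.0532)²·(5.29×10⁻⁴) / ((0.0221)²·([D])²·(1.02)²) = 0.859
[D]² = 7.89×10⁻⁴ ⇒ [D] = 0.0281 mol/L

[D] = 0.0281 mol/L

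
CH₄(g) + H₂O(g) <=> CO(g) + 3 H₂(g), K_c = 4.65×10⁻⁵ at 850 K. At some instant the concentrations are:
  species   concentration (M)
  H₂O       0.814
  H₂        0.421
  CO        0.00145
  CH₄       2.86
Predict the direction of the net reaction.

at equilibrium

Q_c = [CO]·[H₂]³ / ([CH₄]·[H₂O]) = (0.00145)·(0.421)³ / ((2.86)·(0.814)) = 4.65×10⁻⁵
Q_c = 4.65×10⁻⁵ = K_c, so the system is already at equilibrium.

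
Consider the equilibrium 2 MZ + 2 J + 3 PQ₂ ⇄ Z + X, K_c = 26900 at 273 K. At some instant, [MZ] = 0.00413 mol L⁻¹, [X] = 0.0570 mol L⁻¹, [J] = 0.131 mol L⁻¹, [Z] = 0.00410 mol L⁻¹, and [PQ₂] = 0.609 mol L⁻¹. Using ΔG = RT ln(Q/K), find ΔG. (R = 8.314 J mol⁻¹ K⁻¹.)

ΔG = -4.61 kJ/mol

Q_c = [Z]·[X] / ([MZ]²·[J]²·[PQ₂]³) = (0.00410)·(0.0570) / ((0.00413)²·(0.131)²·(0.609)³) = 3530
ΔG = RT ln(Q_c/K_c) = (8.314 J mol⁻¹ K⁻¹)(273 K) × ln(3530/26900)
   = (2.270 kJ/mol)(-2.031) = -4.61 kJ/mol
ΔG < 0, so the forward reaction is spontaneous (proceeds forward).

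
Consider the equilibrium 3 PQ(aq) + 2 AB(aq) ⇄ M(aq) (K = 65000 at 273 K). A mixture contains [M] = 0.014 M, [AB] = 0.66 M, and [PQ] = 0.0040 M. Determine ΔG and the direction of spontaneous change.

Q = [M] / ([PQ]³·[AB]²) = (0.014) / ((0.0040)³·(0.66)²) = 5.02×10⁵
ΔG = RT ln(Q/K) = (8.314 J mol⁻¹ K⁻¹)(273 K) × ln(5.02×10⁵/65000)
   = (2.270 kJ/mol)(2.044) = 4.64 kJ/mol
ΔG > 0, so the forward reaction is non-spontaneous (proceeds in reverse).

ΔG = 4.64 kJ/mol; the forward reaction is non-spontaneous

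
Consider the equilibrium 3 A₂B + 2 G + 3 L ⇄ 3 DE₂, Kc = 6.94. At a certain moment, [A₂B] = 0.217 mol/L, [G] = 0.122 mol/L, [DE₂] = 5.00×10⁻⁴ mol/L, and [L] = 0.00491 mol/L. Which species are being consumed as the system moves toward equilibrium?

Qc = [DE₂]³ / ([A₂B]³·[G]²·[L]³) = (5.00×10⁻⁴)³ / ((0.217)³·(0.122)²·(0.00491)³) = 6.94
Qc = 6.94 = Kc; the system is at equilibrium.

none (at equilibrium)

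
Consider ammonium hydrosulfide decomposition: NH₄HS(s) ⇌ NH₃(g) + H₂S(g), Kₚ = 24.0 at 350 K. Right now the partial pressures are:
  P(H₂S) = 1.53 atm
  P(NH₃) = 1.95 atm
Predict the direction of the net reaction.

forward (toward products)

(NH₄HS is a pure solid — omitted from Qₚ.)
Qₚ = P(NH₃)·P(H₂S) = (1.95)·(1.53) = 2.98
Qₚ = 2.98 < Kₚ = 24.0, so the forward reaction proceeds.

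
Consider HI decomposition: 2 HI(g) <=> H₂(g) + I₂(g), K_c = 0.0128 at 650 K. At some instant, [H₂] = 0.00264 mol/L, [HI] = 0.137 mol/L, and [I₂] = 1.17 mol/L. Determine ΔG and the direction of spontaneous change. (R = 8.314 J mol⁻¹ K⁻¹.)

ΔG = 13.8 kJ/mol; the forward reaction is non-spontaneous

Q_c = [H₂]·[I₂] / [HI]² = (0.00264)·(1.17) / (0.137)² = 0.165
ΔG = RT ln(Q_c/K_c) = (8.314 J mol⁻¹ K⁻¹)(650 K) × ln(0.165/0.0128)
   = (5.404 kJ/mol)(2.557) = 13.8 kJ/mol
ΔG > 0, so the forward reaction is non-spontaneous (proceeds in reverse).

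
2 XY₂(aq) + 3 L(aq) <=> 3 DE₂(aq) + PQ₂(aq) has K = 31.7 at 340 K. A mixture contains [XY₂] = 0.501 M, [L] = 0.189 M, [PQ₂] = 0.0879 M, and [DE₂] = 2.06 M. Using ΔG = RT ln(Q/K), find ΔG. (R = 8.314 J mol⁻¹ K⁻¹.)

Q = [DE₂]³·[PQ₂] / ([XY₂]²·[L]³) = (2.06)³·(0.0879) / ((0.501)²·(0.189)³) = 453
ΔG = RT ln(Q/K) = (8.314 J mol⁻¹ K⁻¹)(340 K) × ln(453/31.7)
   = (2.827 kJ/mol)(2.660) = 7.52 kJ/mol
ΔG > 0, so the forward reaction is non-spontaneous (proceeds in reverse).

ΔG = 7.52 kJ/mol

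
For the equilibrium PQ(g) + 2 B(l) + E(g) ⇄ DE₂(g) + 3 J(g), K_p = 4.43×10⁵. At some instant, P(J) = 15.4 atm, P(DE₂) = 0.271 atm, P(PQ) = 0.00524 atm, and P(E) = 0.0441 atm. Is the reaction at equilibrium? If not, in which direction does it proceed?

reverse (toward reactants)

(B is a pure liquid — omitted from Q_p.)
Q_p = P(DE₂)·P(J)³ / (P(PQ)·P(E)) = (0.271)·(15.4)³ / ((0.00524)·(0.0441)) = 4.28×10⁶
Q_p = 4.28×10⁶ > K_p = 4.43×10⁵, so the reverse reaction proceeds.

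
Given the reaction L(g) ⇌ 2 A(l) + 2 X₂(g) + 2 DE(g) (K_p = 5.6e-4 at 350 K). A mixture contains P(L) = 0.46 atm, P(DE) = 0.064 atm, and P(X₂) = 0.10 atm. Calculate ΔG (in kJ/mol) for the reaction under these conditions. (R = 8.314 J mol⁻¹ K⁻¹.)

(A is a pure liquid — omitted from Q_p.)
Q_p = P(X₂)²·P(DE)² / P(L) = (0.10)²·(0.064)² / (0.46) = 8.90e-5
ΔG = RT ln(Q_p/K_p) = (8.314 J mol⁻¹ K⁻¹)(350 K) × ln(8.90e-5/5.6e-4)
   = (2.910 kJ/mol)(-1.839) = -5.35 kJ/mol
ΔG < 0, so the forward reaction is spontaneous (proceeds forward).

ΔG = -5.35 kJ/mol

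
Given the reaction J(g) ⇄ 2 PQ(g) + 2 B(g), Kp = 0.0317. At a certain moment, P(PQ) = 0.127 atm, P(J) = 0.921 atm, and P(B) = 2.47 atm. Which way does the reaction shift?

reverse (toward reactants)

Qp = P(PQ)²·P(B)² / P(J) = (0.127)²·(2.47)² / (0.921) = 0.107
Qp = 0.107 > Kp = 0.0317, so the reverse reaction proceeds.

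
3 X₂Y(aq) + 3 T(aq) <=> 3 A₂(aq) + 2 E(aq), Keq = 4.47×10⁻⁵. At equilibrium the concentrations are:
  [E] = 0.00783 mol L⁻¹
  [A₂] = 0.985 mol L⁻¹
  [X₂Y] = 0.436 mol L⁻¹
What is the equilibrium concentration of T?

At equilibrium, Keq = [A₂]³·[E]² / ([X₂Y]³·[T]³) = 4.47×10⁻⁵.
(0.985)³·(0.00783)² / ((0.436)³·([T])³) = 4.47×10⁻⁵
[T]³ = 15.8 ⇒ [T] = 2.51 mol L⁻¹

[T] = 2.51 mol L⁻¹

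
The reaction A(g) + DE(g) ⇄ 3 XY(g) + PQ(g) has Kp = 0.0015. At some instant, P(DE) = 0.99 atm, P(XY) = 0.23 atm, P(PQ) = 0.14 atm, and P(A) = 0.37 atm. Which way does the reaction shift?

to the left

Qp = P(XY)³·P(PQ) / (P(A)·P(DE)) = (0.23)³·(0.14) / ((0.37)·(0.99)) = 0.0047
Qp = 0.0047 > Kp = 0.0015, so the reverse reaction proceeds.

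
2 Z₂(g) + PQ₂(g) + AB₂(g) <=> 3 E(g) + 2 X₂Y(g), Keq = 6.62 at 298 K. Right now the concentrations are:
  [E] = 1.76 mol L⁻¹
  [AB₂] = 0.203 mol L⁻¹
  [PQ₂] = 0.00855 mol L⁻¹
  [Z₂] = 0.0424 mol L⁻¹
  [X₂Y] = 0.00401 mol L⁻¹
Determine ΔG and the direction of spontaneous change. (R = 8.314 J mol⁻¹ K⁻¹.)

Q = [E]³·[X₂Y]² / ([Z₂]²·[PQ₂]·[AB₂]) = (1.76)³·(0.00401)² / ((0.0424)²·(0.00855)·(0.203)) = 28.1
ΔG = RT ln(Q/Keq) = (8.314 J mol⁻¹ K⁻¹)(298 K) × ln(28.1/6.62)
   = (2.478 kJ/mol)(1.446) = 3.58 kJ/mol
ΔG > 0, so the forward reaction is non-spontaneous (proceeds in reverse).

ΔG = 3.58 kJ/mol; the forward reaction is non-spontaneous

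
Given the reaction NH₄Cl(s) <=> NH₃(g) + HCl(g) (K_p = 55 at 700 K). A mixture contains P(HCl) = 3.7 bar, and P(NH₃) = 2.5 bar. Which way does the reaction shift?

forward (toward products)

(NH₄Cl is a pure solid — omitted from Q_p.)
Q_p = P(NH₃)·P(HCl) = (2.5)·(3.7) = 9.2
Q_p = 9.2 < K_p = 55, so the forward reaction proceeds.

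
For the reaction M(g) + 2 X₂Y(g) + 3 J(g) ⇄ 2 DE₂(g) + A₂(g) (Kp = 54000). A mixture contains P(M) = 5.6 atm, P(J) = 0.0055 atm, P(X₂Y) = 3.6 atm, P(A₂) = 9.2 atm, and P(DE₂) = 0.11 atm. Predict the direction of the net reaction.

Qp = P(DE₂)²·P(A₂) / (P(M)·P(X₂Y)²·P(J)³) = (0.11)²·(9.2) / ((5.6)·(3.6)²·(0.0055)³) = 9200
Qp = 9200 < Kp = 54000, so the forward reaction proceeds.

in the forward direction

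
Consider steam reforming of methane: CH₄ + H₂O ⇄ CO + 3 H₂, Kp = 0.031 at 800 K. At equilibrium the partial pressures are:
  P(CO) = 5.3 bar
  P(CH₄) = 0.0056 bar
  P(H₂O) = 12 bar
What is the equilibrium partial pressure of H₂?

P(H₂) = 0.073 bar

At equilibrium, Kp = P(CO)·P(H₂)³ / (P(CH₄)·P(H₂O)) = 0.031.
(5.3)·(P(H₂))³ / ((0.0056)·(12)) = 0.031
P(H₂)³ = 3.93×10⁻⁴ ⇒ P(H₂) = 0.073 bar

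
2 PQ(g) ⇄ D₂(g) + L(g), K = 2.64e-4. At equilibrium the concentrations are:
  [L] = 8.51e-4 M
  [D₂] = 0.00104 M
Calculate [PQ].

[PQ] = 0.0579 M

At equilibrium, K = [D₂]·[L] / [PQ]² = 2.64e-4.
(0.00104)·(8.51e-4) / ([PQ])² = 2.64e-4
[PQ]² = 0.00335 ⇒ [PQ] = 0.0579 M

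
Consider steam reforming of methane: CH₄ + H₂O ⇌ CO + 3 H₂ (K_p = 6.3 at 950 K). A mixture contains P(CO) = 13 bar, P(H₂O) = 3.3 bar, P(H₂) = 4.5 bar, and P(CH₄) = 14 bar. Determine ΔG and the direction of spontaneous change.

ΔG = 11.1 kJ/mol; the forward reaction is non-spontaneous

Q_p = P(CO)·P(H₂)³ / (P(CH₄)·P(H₂O)) = (13)·(4.5)³ / ((14)·(3.3)) = 25.6
ΔG = RT ln(Q_p/K_p) = (8.314 J mol⁻¹ K⁻¹)(950 K) × ln(25.6/6.3)
   = (7.898 kJ/mol)(1.402) = 11.1 kJ/mol
ΔG > 0, so the forward reaction is non-spontaneous (proceeds in reverse).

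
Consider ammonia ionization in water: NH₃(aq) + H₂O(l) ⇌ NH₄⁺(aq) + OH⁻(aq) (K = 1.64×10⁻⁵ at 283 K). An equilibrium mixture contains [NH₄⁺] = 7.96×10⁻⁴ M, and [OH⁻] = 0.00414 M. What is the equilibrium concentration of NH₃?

(H₂O is a pure liquid — omitted from K.)
At equilibrium, K = [NH₄⁺]·[OH⁻] / [NH₃] = 1.64×10⁻⁵.
(7.96×10⁻⁴)·(0.00414) / ([NH₃]) = 1.64×10⁻⁵
[NH₃] = 0.201 M

[NH₃] = 0.201 M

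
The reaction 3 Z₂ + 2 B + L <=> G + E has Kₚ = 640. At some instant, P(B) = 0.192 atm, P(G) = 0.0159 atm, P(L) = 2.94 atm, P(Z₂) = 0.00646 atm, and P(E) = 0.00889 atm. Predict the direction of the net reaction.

reverse (toward reactants)

Qₚ = P(G)·P(E) / (P(Z₂)³·P(B)²·P(L)) = (0.0159)·(0.00889) / ((0.00646)³·(0.192)²·(2.94)) = 4840
Qₚ = 4840 > Kₚ = 640, so the reverse reaction proceeds.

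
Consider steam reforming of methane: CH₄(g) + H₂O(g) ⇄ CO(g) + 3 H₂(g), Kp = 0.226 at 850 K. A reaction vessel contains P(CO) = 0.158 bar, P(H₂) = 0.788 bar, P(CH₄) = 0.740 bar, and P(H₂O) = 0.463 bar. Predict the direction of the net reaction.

no net change (already at equilibrium)

Qp = P(CO)·P(H₂)³ / (P(CH₄)·P(H₂O)) = (0.158)·(0.788)³ / ((0.740)·(0.463)) = 0.226
Qp = 0.226 = Kp, so the system is already at equilibrium.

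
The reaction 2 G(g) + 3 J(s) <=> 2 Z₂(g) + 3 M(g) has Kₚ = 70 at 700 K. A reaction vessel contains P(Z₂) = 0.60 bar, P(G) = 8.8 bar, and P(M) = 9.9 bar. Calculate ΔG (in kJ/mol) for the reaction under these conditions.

(J is a pure solid — omitted from Qₚ.)
Qₚ = P(Z₂)²·P(M)³ / P(G)² = (0.60)²·(9.9)³ / (8.8)² = 4.51
ΔG = RT ln(Qₚ/Kₚ) = (8.314 J mol⁻¹ K⁻¹)(700 K) × ln(4.51/70)
   = (5.820 kJ/mol)(-2.742) = -16.0 kJ/mol
ΔG < 0, so the forward reaction is spontaneous (proceeds forward).

ΔG = -16.0 kJ/mol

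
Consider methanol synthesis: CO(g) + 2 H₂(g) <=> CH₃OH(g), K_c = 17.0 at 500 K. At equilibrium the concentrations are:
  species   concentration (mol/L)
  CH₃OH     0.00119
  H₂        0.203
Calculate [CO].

At equilibrium, K_c = [CH₃OH] / ([CO]·[H₂]²) = 17.0.
(0.00119) / (([CO])·(0.203)²) = 17.0
[CO] = 0.00170 mol/L

[CO] = 0.00170 mol/L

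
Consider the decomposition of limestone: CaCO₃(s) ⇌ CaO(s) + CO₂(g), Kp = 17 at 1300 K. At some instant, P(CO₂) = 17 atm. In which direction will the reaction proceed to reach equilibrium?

(CaCO₃, CaO are pure solids — omitted from Qp.)
Qp = P(CO₂) = 17
Qp = 17 = Kp, so the system is already at equilibrium.

neither direction; the system is at equilibrium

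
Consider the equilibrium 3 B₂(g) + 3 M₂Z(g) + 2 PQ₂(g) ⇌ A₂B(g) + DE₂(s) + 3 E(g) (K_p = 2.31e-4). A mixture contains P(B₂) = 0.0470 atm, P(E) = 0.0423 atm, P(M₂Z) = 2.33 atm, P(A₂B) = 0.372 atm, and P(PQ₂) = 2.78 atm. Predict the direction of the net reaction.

(DE₂ is a pure solid — omitted from Q_p.)
Q_p = P(A₂B)·P(E)³ / (P(B₂)³·P(M₂Z)³·P(PQ₂)²) = (0.372)·(0.0423)³ / ((0.0470)³·(2.33)³·(2.78)²) = 0.00277
Q_p = 0.00277 > K_p = 2.31e-4, so the reverse reaction proceeds.

toward reactants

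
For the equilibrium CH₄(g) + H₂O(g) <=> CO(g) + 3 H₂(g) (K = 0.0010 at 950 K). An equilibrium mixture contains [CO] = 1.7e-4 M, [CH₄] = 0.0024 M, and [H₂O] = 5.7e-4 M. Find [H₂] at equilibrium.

[H₂] = 0.020 M

At equilibrium, K = [CO]·[H₂]³ / ([CH₄]·[H₂O]) = 0.0010.
(1.7e-4)·([H₂])³ / ((0.0024)·(5.7e-4)) = 0.0010
[H₂]³ = 8.05e-6 ⇒ [H₂] = 0.020 M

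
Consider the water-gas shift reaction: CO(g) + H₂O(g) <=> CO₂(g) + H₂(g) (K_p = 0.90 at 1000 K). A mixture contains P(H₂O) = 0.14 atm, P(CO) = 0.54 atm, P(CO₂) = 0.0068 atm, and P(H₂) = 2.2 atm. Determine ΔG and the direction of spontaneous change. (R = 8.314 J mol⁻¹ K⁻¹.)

ΔG = -12.6 kJ/mol; the forward reaction is spontaneous

Q_p = P(CO₂)·P(H₂) / (P(CO)·P(H₂O)) = (0.0068)·(2.2) / ((0.54)·(0.14)) = 0.198
ΔG = RT ln(Q_p/K_p) = (8.314 J mol⁻¹ K⁻¹)(1000 K) × ln(0.198/0.90)
   = (8.314 kJ/mol)(-1.514) = -12.6 kJ/mol
ΔG < 0, so the forward reaction is spontaneous (proceeds forward).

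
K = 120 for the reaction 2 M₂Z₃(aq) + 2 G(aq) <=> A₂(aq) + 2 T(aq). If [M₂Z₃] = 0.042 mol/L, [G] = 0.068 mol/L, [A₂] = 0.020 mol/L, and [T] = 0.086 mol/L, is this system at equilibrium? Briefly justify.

no; Q < K, reaction proceeds forward

Q = [A₂]·[T]² / ([M₂Z₃]²·[G]²) = (0.020)·(0.086)² / ((0.042)²·(0.068)²) = 18
Q = 18 < K = 120: net forward reaction.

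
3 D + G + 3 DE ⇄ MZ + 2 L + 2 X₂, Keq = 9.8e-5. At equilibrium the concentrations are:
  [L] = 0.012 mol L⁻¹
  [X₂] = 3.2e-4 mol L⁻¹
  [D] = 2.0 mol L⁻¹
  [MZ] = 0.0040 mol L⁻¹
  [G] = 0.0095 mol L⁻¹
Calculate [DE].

At equilibrium, Keq = [MZ]·[L]²·[X₂]² / ([D]³·[G]·[DE]³) = 9.8e-5.
(0.0040)·(0.012)²·(3.2e-4)² / ((2.0)³·(0.0095)·([DE])³) = 9.8e-5
[DE]³ = 7.92e-9 ⇒ [DE] = 0.0020 mol L⁻¹

[DE] = 0.0020 mol L⁻¹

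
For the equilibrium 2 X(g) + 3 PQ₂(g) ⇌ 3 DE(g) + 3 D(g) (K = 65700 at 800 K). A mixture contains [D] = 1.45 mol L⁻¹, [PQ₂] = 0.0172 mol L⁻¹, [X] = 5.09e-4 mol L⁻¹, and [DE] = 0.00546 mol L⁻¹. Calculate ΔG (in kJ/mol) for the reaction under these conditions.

Q = [DE]³·[D]³ / ([X]²·[PQ₂]³) = (0.00546)³·(1.45)³ / ((5.09e-4)²·(0.0172)³) = 3.76e5
ΔG = RT ln(Q/K) = (8.314 J mol⁻¹ K⁻¹)(800 K) × ln(3.76e5/65700)
   = (6.651 kJ/mol)(1.744) = 11.6 kJ/mol
ΔG > 0, so the forward reaction is non-spontaneous (proceeds in reverse).

ΔG = 11.6 kJ/mol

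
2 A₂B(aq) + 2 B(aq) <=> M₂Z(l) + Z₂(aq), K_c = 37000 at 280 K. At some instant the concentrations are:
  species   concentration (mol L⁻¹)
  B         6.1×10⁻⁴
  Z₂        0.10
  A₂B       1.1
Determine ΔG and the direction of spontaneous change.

ΔG = 4.17 kJ/mol; the forward reaction is non-spontaneous

(M₂Z is a pure liquid — omitted from Q_c.)
Q_c = [Z₂] / ([A₂B]²·[B]²) = (0.10) / ((1.1)²·(6.1×10⁻⁴)²) = 2.22×10⁵
ΔG = RT ln(Q_c/K_c) = (8.314 J mol⁻¹ K⁻¹)(280 K) × ln(2.22×10⁵/37000)
   = (2.328 kJ/mol)(1.792) = 4.17 kJ/mol
ΔG > 0, so the forward reaction is non-spontaneous (proceeds in reverse).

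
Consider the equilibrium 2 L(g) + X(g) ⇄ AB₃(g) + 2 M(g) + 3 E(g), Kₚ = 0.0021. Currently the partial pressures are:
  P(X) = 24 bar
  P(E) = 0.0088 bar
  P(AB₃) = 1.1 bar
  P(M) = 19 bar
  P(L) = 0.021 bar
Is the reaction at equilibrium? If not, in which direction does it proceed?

reverse (toward reactants)

Qₚ = P(AB₃)·P(M)²·P(E)³ / (P(L)²·P(X)) = (1.1)·(19)²·(0.0088)³ / ((0.021)²·(24)) = 0.026
Qₚ = 0.026 > Kₚ = 0.0021, so the reverse reaction proceeds.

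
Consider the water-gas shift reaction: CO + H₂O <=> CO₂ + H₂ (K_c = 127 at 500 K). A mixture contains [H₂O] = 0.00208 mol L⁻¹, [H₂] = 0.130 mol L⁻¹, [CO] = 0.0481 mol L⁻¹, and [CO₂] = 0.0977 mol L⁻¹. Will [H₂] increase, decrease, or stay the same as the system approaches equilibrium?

Q_c = [CO₂]·[H₂] / ([CO]·[H₂O]) = (0.0977)·(0.130) / ((0.0481)·(0.00208)) = 127
Q_c = 127 = K_c; the system is at equilibrium.

stay the same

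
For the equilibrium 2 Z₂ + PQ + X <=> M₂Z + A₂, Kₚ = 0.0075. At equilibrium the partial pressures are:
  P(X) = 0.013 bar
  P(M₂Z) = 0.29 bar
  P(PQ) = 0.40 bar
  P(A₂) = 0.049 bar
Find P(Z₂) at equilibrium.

At equilibrium, Kₚ = P(M₂Z)·P(A₂) / (P(Z₂)²·P(PQ)·P(X)) = 0.0075.
(0.29)·(0.049) / ((P(Z₂))²·(0.40)·(0.013)) = 0.0075
P(Z₂)² = 364 ⇒ P(Z₂) = 19 bar

P(Z₂) = 19 bar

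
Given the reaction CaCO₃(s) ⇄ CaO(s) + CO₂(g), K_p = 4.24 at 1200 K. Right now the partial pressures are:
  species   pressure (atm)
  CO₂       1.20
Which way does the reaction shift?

to the right

(CaCO₃, CaO are pure solids — omitted from Q_p.)
Q_p = P(CO₂) = 1.20
Q_p = 1.20 < K_p = 4.24, so the forward reaction proceeds.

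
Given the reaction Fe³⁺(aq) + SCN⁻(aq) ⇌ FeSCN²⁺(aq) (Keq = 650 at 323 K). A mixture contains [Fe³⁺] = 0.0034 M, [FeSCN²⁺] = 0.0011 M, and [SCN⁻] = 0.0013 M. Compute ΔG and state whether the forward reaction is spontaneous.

Q = [FeSCN²⁺] / ([Fe³⁺]·[SCN⁻]) = (0.0011) / ((0.0034)·(0.0013)) = 249
ΔG = RT ln(Q/Keq) = (8.314 J mol⁻¹ K⁻¹)(323 K) × ln(249/650)
   = (2.685 kJ/mol)(-0.9595) = -2.58 kJ/mol
ΔG < 0, so the forward reaction is spontaneous (proceeds forward).

ΔG = -2.58 kJ/mol; the forward reaction is spontaneous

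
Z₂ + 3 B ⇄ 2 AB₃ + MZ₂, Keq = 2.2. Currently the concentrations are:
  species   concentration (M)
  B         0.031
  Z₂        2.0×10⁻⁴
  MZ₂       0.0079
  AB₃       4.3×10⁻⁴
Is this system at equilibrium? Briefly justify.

no; Q < K, reaction proceeds forward

Q = [AB₃]²·[MZ₂] / ([Z₂]·[B]³) = (4.3×10⁻⁴)²·(0.0079) / ((2.0×10⁻⁴)·(0.031)³) = 0.25
Q = 0.25 < Keq = 2.2: net forward reaction.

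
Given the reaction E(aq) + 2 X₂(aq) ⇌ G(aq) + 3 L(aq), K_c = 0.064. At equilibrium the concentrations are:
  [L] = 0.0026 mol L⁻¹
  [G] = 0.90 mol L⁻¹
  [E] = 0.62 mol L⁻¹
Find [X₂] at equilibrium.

At equilibrium, K_c = [G]·[L]³ / ([E]·[X₂]²) = 0.064.
(0.90)·(0.0026)³ / ((0.62)·([X₂])²) = 0.064
[X₂]² = 3.99e-7 ⇒ [X₂] = 6.3e-4 mol L⁻¹

[X₂] = 6.3e-4 mol L⁻¹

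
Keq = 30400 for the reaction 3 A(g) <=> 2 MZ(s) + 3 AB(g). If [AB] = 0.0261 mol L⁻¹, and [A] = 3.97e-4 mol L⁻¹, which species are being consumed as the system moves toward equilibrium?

(MZ is a pure solid — omitted from Q.)
Q = [AB]³ / [A]³ = (0.0261)³ / (3.97e-4)³ = 2.84e5
Q = 2.84e5 > Keq = 30400: net reverse reaction.

MZ, AB (products)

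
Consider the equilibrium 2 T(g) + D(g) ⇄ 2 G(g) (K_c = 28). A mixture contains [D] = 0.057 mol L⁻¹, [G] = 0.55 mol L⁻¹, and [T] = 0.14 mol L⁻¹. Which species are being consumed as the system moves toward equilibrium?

G (products)

Q_c = [G]² / ([T]²·[D]) = (0.55)² / ((0.14)²·(0.057)) = 270
Q_c = 270 > K_c = 28: net reverse reaction.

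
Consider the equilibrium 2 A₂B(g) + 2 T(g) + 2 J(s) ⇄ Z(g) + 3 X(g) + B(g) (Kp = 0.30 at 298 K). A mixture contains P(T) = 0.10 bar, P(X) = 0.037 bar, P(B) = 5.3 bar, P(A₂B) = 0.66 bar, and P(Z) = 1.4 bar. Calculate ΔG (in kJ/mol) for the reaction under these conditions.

ΔG = -3.09 kJ/mol

(J is a pure solid — omitted from Qp.)
Qp = P(Z)·P(X)³·P(B) / (P(A₂B)²·P(T)²) = (1.4)·(0.037)³·(5.3) / ((0.66)²·(0.10)²) = 0.0863
ΔG = RT ln(Qp/Kp) = (8.314 J mol⁻¹ K⁻¹)(298 K) × ln(0.0863/0.30)
   = (2.478 kJ/mol)(-1.246) = -3.09 kJ/mol
ΔG < 0, so the forward reaction is spontaneous (proceeds forward).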